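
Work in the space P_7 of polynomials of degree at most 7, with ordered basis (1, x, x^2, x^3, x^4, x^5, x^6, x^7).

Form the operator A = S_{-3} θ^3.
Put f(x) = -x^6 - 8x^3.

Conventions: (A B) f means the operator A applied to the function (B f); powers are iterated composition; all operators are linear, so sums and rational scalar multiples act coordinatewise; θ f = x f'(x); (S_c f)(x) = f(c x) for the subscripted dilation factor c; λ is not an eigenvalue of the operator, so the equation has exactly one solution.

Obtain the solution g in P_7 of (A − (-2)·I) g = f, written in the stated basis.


the result is g(x) = -(1/157466)x^6 + (8/727)x^3

write g with unknown coordinates in the stated basis and equate coefficients in (A − (-2)·I) g = f
solving from the highest basis element down gives g = -(1/157466)x^6 + (8/727)x^3
check: A g = -(78732/78733)x^6 - (5832/727)x^3
so A g − (-2)·g = -x^6 - 8x^3 = f ✓


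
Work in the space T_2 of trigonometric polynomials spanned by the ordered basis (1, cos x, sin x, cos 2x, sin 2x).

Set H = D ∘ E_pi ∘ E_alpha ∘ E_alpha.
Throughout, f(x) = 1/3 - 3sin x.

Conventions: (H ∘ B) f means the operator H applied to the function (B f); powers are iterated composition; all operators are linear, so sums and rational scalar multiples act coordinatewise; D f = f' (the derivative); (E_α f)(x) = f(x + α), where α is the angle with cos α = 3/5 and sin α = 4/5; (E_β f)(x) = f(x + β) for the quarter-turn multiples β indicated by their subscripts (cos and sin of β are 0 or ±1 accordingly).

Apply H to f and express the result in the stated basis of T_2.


the image equals g(x) = -(21/25)cos x - (72/25)sin x

E_alpha f = 1/3 - (12/5)cos x - (9/5)sin x
E_alpha E_alpha f = 1/3 - (72/25)cos x + (21/25)sin x
E_pi E_alpha E_alpha f = 1/3 + (72/25)cos x - (21/25)sin x
D E_pi E_alpha E_alpha f = -(21/25)cos x - (72/25)sin x


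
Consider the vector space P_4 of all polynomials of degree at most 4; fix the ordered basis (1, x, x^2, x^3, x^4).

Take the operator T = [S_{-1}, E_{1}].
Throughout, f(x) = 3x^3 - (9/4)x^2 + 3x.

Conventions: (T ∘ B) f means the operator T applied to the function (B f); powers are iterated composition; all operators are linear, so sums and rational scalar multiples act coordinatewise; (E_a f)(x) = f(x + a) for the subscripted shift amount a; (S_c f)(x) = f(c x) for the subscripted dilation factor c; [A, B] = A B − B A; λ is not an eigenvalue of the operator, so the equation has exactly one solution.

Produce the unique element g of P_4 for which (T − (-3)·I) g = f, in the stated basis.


write g with unknown coordinates in the stated basis and equate coefficients in (T − (-3)·I) g = f
solving from the highest basis element down gives g = x^3 - (11/4)x^2 - (8/3)x + 10/9
check: T g = 6x^2 + 11x - 10/3
so T g − (-3)·g = 3x^3 - (9/4)x^2 + 3x = f ✓

the image equals g(x) = x^3 - (11/4)x^2 - (8/3)x + 10/9


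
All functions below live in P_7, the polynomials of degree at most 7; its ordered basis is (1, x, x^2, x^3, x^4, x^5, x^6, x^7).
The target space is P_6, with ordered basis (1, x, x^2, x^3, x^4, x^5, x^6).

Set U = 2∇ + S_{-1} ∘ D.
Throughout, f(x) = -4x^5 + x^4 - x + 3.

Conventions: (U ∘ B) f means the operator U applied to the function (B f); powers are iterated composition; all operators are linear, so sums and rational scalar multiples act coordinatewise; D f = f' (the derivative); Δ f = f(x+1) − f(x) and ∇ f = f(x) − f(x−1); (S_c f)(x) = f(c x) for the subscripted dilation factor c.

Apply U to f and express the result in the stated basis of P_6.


the result is g(x) = -60x^4 + 84x^3 - 92x^2 + 48x - 13

∇ f = -20x^4 + 44x^3 - 46x^2 + 24x - 6
(2∇) f = -40x^4 + 88x^3 - 92x^2 + 48x - 12
D f = -20x^4 + 4x^3 - 1
S_{-1} D f = -20x^4 - 4x^3 - 1
(2∇ + S_{-1} ∘ D) f = -60x^4 + 84x^3 - 92x^2 + 48x - 13


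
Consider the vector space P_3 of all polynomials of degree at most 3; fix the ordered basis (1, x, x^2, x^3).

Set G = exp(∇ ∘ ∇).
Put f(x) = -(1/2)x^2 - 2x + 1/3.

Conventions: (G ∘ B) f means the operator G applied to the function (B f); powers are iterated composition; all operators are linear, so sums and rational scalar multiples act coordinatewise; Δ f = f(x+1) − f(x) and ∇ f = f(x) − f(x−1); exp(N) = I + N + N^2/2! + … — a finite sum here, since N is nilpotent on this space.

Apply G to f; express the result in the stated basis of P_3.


g(x) = -(1/2)x^2 - 2x - 2/3

order-1 term: -1
the series for exp(∇ ∘ ∇) f terminates at order 1
exp(∇ ∘ ∇) f = -(1/2)x^2 - 2x - 2/3


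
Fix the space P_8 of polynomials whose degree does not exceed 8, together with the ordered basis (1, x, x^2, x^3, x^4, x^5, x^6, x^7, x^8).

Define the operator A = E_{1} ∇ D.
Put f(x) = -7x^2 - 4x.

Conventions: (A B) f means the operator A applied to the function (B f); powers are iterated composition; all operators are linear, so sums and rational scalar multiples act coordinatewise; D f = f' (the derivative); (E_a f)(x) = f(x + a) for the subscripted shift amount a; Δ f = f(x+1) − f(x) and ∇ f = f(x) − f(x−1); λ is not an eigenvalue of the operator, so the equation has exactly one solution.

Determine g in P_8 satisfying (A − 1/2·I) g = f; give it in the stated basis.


the image equals g(x) = 14x^2 + 8x + 56

write g with unknown coordinates in the stated basis and equate coefficients in (A − 1/2·I) g = f
solving from the highest basis element down gives g = 14x^2 + 8x + 56
check: A g = 28
so A g − 1/2·g = -7x^2 - 4x = f ✓


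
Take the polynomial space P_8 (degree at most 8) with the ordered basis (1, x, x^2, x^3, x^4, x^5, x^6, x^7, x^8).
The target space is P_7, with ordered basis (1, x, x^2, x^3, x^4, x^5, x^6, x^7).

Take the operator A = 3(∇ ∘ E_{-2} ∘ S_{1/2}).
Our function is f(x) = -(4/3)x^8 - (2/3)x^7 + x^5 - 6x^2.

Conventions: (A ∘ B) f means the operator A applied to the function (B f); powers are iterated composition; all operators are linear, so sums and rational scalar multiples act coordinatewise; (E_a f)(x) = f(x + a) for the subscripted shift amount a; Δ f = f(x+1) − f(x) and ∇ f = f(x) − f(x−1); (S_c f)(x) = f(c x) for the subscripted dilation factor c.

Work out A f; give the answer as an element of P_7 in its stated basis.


S_{1/2} f = -(1/192)x^8 - (1/192)x^7 + (1/32)x^5 - (3/2)x^2
E_{-2} S_{1/2} f = -(1/192)x^8 + (5/64)x^7 - (49/96)x^6 + (185/96)x^5 - (75/16)x^4 + (23/3)x^3 - (59/6)x^2 + (23/2)x - 23/3
∇ E_{-2} S_{1/2} f = -(1/24)x^7 + (133/192)x^6 - (959/192)x^5 + (1305/64)x^4 - (9841/192)x^3 + (15329/192)x^2 - (4781/64)x + 869/24
(3(∇ ∘ E_{-2} ∘ S_{1/2})) f = -(1/8)x^7 + (133/64)x^6 - (959/64)x^5 + (3915/64)x^4 - (9841/64)x^3 + (15329/64)x^2 - (14343/64)x + 869/8

the image equals g(x) = -(1/8)x^7 + (133/64)x^6 - (959/64)x^5 + (3915/64)x^4 - (9841/64)x^3 + (15329/64)x^2 - (14343/64)x + 869/8


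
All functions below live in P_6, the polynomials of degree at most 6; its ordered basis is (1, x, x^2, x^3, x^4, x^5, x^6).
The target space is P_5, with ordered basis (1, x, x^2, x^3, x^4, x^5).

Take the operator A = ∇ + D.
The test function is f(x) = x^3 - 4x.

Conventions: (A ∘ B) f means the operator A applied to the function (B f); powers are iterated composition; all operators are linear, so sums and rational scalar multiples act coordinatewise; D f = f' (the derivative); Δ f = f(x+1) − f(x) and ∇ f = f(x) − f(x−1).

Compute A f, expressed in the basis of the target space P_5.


the result is g(x) = 6x^2 - 3x - 7

∇ f = 3x^2 - 3x - 3
D f = 3x^2 - 4
(∇ + D) f = 6x^2 - 3x - 7


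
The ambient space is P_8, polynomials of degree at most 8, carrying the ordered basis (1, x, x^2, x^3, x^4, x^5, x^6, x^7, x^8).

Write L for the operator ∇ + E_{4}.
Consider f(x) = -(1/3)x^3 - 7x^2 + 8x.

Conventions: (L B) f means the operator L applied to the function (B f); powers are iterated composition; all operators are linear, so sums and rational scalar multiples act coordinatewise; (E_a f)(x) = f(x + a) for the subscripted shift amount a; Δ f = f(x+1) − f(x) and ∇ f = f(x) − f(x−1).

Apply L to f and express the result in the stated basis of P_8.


∇ f = -x^2 - 13x + 44/3
E_{4} f = -(1/3)x^3 - 11x^2 - 64x - 304/3
(∇ + E_{4}) f = -(1/3)x^3 - 12x^2 - 77x - 260/3

g(x) = -(1/3)x^3 - 12x^2 - 77x - 260/3


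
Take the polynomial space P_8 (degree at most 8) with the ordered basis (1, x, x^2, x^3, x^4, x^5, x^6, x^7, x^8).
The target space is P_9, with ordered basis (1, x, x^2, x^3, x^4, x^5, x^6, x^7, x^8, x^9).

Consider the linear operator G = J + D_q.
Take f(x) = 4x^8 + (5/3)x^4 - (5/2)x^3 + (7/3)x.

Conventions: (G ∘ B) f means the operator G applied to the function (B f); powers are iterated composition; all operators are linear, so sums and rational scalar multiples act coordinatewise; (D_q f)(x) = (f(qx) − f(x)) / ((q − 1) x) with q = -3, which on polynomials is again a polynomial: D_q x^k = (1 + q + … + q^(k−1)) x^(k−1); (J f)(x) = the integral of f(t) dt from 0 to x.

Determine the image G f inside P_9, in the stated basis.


J f = (4/9)x^9 + (1/3)x^5 - (5/8)x^4 + (7/6)x^2
D_q f = -6560x^7 - (100/3)x^3 - (35/2)x^2 + 7/3
(J + D_q) f = (4/9)x^9 - 6560x^7 + (1/3)x^5 - (5/8)x^4 - (100/3)x^3 - (49/3)x^2 + 7/3

the image equals g(x) = (4/9)x^9 - 6560x^7 + (1/3)x^5 - (5/8)x^4 - (100/3)x^3 - (49/3)x^2 + 7/3


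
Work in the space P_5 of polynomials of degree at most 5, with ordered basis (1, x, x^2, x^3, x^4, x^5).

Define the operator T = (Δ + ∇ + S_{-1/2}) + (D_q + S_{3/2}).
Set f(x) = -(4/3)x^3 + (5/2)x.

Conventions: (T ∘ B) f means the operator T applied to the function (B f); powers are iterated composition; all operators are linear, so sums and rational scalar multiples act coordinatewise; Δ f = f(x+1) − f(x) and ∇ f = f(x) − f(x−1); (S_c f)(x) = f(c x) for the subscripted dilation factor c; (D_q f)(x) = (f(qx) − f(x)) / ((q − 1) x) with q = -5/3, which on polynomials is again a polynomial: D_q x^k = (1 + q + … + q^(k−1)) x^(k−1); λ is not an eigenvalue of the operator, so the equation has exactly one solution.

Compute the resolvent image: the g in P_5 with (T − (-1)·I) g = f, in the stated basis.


write g with unknown coordinates in the stated basis and equate coefficients in (T − (-1)·I) g = f
solving from the highest basis element down gives g = -(16/51)x^3 + (2336/3213)x^2 + (1475/38556)x + 6589/38556
check: T g = -(52/51)x^3 - (2336/3213)x^2 + (94915/38556)x - 6589/38556
so T g − (-1)·g = -(4/3)x^3 + (5/2)x = f ✓

the image equals g(x) = -(16/51)x^3 + (2336/3213)x^2 + (1475/38556)x + 6589/38556


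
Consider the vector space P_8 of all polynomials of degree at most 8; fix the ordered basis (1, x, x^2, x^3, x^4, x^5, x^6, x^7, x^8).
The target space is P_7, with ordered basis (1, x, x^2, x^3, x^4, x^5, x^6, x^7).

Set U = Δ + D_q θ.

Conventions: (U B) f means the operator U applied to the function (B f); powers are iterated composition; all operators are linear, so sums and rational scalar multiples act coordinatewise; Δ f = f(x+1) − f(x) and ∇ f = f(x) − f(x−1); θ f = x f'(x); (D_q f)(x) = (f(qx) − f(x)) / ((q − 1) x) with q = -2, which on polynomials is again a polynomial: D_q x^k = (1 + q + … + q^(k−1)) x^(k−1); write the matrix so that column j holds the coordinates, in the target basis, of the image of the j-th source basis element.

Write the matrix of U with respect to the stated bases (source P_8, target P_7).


image of 1: 0
image of x: 2
image of x^2: 1
image of x^3: 12x^2 + 3x + 1
image of x^4: -16x^3 + 6x^2 + 4x + 1
image of x^5: 60x^4 + 10x^3 + 10x^2 + 5x + 1
image of x^6: -120x^5 + 15x^4 + 20x^3 + 15x^2 + 6x + 1
image of x^7: 308x^6 + 21x^5 + 35x^4 + 35x^3 + 21x^2 + 7x + 1
image of x^8: -672x^7 + 28x^6 + 56x^5 + 70x^4 + 56x^3 + 28x^2 + 8x + 1
each image's coordinates form column j of the matrix

the matrix is [[0, 2, 1, 1, 1, 1, 1, 1, 1]; [0, 0, 0, 3, 4, 5, 6, 7, 8]; [0, 0, 0, 12, 6, 10, 15, 21, 28]; [0, 0, 0, 0, -16, 10, 20, 35, 56]; [0, 0, 0, 0, 0, 60, 15, 35, 70]; [0, 0, 0, 0, 0, 0, -120, 21, 56]; [0, 0, 0, 0, 0, 0, 0, 308, 28]; [0, 0, 0, 0, 0, 0, 0, 0, -672]] (rows listed top to bottom)


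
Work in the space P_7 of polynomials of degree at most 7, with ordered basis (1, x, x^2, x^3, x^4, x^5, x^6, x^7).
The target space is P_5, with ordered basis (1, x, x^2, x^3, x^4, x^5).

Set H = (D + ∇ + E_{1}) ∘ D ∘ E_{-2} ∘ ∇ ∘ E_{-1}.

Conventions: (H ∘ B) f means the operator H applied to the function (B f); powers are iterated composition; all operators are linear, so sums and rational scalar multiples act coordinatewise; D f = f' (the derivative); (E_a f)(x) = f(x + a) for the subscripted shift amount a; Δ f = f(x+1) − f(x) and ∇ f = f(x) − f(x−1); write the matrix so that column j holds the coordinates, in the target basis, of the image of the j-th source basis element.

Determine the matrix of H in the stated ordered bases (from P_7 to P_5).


the matrix is [[0, 0, 2, -3, -104, 1385, -11904, 85281]; [0, 0, 0, 6, -12, -520, 8310, -83328]; [0, 0, 0, 0, 12, -30, -1560, 29085]; [0, 0, 0, 0, 0, 20, -60, -3640]; [0, 0, 0, 0, 0, 0, 30, -105]; [0, 0, 0, 0, 0, 0, 0, 42]] (rows listed top to bottom)

image of 1: 0
image of x: 0
image of x^2: 2
image of x^3: 6x - 3
image of x^4: 12x^2 - 12x - 104
image of x^5: 20x^3 - 30x^2 - 520x + 1385
image of x^6: 30x^4 - 60x^3 - 1560x^2 + 8310x - 11904
image of x^7: 42x^5 - 105x^4 - 3640x^3 + 29085x^2 - 83328x + 85281
each image's coordinates form column j of the matrix


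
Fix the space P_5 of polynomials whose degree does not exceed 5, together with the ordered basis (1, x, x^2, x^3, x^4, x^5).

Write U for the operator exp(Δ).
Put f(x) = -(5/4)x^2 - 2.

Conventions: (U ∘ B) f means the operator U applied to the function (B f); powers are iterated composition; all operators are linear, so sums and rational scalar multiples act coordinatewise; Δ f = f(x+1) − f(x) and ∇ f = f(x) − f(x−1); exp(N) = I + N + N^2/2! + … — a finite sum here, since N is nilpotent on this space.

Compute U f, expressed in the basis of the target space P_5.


order-1 term: -(5/2)x - 5/4
order-2 term: -5/4
the series for exp(Δ) f terminates at order 2
exp(Δ) f = -(5/4)x^2 - (5/2)x - 9/2

the result is g(x) = -(5/4)x^2 - (5/2)x - 9/2


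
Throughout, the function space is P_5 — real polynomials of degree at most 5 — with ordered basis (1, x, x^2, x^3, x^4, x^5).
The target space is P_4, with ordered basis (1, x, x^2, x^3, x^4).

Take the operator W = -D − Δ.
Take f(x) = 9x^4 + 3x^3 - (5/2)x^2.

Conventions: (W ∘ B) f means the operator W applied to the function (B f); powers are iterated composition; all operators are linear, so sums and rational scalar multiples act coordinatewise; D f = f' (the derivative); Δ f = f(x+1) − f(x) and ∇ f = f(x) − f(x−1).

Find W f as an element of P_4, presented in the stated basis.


D f = 36x^3 + 9x^2 - 5x
(-D) f = -36x^3 - 9x^2 + 5x
Δ f = 36x^3 + 63x^2 + 40x + 19/2
(-Δ) f = -36x^3 - 63x^2 - 40x - 19/2
(-D − Δ) f = -72x^3 - 72x^2 - 35x - 19/2

the image equals g(x) = -72x^3 - 72x^2 - 35x - 19/2


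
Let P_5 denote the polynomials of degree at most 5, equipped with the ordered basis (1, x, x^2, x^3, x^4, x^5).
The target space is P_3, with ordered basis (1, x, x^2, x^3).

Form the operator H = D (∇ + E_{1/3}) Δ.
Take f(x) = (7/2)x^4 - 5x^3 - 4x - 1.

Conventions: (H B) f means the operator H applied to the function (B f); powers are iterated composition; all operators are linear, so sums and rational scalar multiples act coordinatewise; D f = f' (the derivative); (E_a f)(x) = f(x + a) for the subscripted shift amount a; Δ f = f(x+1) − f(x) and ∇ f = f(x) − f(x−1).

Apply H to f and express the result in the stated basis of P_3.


the image equals g(x) = 42x^2 + 124x - 67/3

Δ f = 14x^3 + 6x^2 - x - 11/2
∇ Δ f = 42x^2 - 30x + 7
E_{1/3} Δ f = 14x^3 + 20x^2 + (23/3)x - 251/54
(∇ + E_{1/3}) Δ f = 14x^3 + 62x^2 - (67/3)x + 127/54
D (∇ + E_{1/3}) Δ f = 42x^2 + 124x - 67/3


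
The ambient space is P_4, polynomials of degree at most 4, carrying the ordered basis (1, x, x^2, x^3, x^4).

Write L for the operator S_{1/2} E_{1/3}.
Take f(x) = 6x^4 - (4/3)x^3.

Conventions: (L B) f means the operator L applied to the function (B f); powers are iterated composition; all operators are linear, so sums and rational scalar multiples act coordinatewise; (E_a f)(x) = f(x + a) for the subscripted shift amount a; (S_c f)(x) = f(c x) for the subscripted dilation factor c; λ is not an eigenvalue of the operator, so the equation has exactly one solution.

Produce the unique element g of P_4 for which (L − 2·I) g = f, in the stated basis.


the result is g(x) = -(96/31)x^4 + (608/1395)x^3 - (2272/9765)x^2 - (4576/29295)x - 26368/263655

write g with unknown coordinates in the stated basis and equate coefficients in (L − 2·I) g = f
solving from the highest basis element down gives g = -(96/31)x^4 + (608/1395)x^3 - (2272/9765)x^2 - (4576/29295)x - 26368/263655
check: L g = -(6/31)x^4 - (644/1395)x^3 - (4544/9765)x^2 - (9152/29295)x - 52736/263655
so L g − 2·g = 6x^4 - (4/3)x^3 = f ✓


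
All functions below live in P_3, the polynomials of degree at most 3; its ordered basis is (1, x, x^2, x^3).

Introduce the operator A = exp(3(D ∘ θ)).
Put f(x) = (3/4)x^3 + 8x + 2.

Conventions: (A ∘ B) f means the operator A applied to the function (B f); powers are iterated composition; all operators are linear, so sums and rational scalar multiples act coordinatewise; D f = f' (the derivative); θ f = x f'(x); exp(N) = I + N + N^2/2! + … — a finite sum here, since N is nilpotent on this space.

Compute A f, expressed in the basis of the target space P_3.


order-1 term: (81/4)x^2 + 24
order-2 term: (243/2)x
order-3 term: 243/2
the series for exp(3(D ∘ θ)) f terminates at order 3
exp(3(D ∘ θ)) f = (3/4)x^3 + (81/4)x^2 + (259/2)x + 295/2

g(x) = (3/4)x^3 + (81/4)x^2 + (259/2)x + 295/2


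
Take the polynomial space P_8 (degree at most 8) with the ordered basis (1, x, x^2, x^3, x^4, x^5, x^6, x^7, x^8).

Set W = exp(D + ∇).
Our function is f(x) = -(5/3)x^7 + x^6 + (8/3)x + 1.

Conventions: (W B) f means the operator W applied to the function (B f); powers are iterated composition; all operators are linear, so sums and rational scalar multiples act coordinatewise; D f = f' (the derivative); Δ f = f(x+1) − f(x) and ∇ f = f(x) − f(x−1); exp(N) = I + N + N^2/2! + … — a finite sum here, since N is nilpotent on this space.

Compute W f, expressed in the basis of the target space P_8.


order-1 term: -(70/3)x^6 + 47x^5 - (220/3)x^4 + (235/3)x^3 - 50x^2 + (53/3)x + 8/3
order-2 term: -140x^5 + 410x^4 - (2285/3)x^3 + 865x^2 - (1655/3)x + 461/3
order-3 term: -(1400/3)x^4 + 1560x^3 - 2810x^2 + 2695x - 3280/3
order-4 term: -(2800/3)x^3 + 3040x^2 - (13340/3)x + 7670/3
order-5 term: -1120x^2 + 2992x - 7720/3
order-6 term: -(2240/3)x + 1184
order-7 term: -640/3
the series for exp(D + ∇) f terminates at order 7
exp(D + ∇) f = -(5/3)x^7 - (67/3)x^6 - 93x^5 - 130x^4 - (170/3)x^3 - 75x^2 - (113/3)x + 18

the result is g(x) = -(5/3)x^7 - (67/3)x^6 - 93x^5 - 130x^4 - (170/3)x^3 - 75x^2 - (113/3)x + 18


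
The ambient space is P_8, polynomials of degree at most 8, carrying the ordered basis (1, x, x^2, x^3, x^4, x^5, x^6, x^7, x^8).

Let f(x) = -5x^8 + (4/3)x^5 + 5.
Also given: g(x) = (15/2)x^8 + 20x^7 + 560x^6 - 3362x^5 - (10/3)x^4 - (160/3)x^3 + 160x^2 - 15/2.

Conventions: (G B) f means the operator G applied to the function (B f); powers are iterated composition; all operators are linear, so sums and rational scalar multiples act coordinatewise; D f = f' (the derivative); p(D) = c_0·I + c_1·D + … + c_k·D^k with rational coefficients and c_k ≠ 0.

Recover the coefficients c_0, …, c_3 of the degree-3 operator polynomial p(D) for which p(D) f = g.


p(D) = -(3/2)·I − (1/2)·D − 2·D^2 + 2·D^3, i.e. c_0 = -3/2, c_1 = -1/2, c_2 = -2, c_3 = 2

D^0 f = -5x^8 + (4/3)x^5 + 5
D^1 f = -40x^7 + (20/3)x^4
D^2 f = -280x^6 + (80/3)x^3
D^3 f = -1680x^5 + 80x^2
matching coefficients of g against c_0 f + c_1 Df + … from the top degree down determines the c_i
solution: c_0 = -3/2, c_1 = -1/2, c_2 = -2, c_3 = 2


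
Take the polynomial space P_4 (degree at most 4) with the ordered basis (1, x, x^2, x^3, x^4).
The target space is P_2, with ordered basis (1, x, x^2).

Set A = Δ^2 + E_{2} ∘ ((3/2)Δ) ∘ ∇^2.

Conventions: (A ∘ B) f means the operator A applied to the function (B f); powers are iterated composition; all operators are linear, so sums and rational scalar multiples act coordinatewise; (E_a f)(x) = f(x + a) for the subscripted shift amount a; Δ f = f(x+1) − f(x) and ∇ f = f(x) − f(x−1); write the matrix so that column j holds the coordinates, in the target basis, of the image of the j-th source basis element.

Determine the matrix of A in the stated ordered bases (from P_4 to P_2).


image of 1: 0
image of x: 0
image of x^2: 2
image of x^3: 6x + 15
image of x^4: 12x^2 + 60x + 68
each image's coordinates form column j of the matrix

the matrix is [[0, 0, 2, 15, 68]; [0, 0, 0, 6, 60]; [0, 0, 0, 0, 12]] (rows listed top to bottom)


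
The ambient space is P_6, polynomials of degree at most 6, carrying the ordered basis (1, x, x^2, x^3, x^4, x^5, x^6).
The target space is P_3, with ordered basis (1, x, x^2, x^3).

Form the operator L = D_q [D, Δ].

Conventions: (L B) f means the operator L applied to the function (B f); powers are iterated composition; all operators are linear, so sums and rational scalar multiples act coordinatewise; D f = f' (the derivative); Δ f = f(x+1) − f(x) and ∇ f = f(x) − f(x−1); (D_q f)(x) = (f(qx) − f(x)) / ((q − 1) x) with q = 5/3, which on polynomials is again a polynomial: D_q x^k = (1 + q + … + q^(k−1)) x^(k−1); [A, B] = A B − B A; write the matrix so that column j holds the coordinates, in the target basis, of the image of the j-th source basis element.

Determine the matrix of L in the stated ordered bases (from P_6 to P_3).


image of 1: 0
image of x: 0
image of x^2: 0
image of x^3: 0
image of x^4: 0
image of x^5: 0
image of x^6: 0
each image's coordinates form column j of the matrix

the matrix is [[0, 0, 0, 0, 0, 0, 0]; [0, 0, 0, 0, 0, 0, 0]; [0, 0, 0, 0, 0, 0, 0]; [0, 0, 0, 0, 0, 0, 0]] (rows listed top to bottom)


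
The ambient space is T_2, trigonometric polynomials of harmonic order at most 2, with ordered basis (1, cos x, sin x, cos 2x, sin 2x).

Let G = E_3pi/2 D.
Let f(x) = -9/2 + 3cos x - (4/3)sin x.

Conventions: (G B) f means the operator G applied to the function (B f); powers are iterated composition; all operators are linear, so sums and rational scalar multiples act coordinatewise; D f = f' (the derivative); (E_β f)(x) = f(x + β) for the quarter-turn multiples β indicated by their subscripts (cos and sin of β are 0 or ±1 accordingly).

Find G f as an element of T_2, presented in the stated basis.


D f = -(4/3)cos x - 3sin x
E_3pi/2 D f = 3cos x - (4/3)sin x

the result is g(x) = 3cos x - (4/3)sin x


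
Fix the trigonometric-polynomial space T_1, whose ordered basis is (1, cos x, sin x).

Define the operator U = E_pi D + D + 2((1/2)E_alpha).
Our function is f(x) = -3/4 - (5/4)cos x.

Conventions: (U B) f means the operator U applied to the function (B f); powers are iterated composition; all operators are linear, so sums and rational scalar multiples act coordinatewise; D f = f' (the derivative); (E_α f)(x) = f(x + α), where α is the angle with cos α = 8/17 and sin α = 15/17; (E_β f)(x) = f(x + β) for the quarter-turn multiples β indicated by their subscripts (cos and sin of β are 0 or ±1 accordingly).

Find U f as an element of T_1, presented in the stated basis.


g(x) = -3/4 - (10/17)cos x + (75/68)sin x

D f = (5/4)sin x
E_pi D f = -(5/4)sin x
D f = (5/4)sin x
E_alpha f = -3/4 - (10/17)cos x + (75/68)sin x
((1/2)E_alpha) f = -3/8 - (5/17)cos x + (75/136)sin x
(2((1/2)E_alpha)) f = -3/4 - (10/17)cos x + (75/68)sin x
(E_pi D + D + 2((1/2)E_alpha)) f = -3/4 - (10/17)cos x + (75/68)sin x


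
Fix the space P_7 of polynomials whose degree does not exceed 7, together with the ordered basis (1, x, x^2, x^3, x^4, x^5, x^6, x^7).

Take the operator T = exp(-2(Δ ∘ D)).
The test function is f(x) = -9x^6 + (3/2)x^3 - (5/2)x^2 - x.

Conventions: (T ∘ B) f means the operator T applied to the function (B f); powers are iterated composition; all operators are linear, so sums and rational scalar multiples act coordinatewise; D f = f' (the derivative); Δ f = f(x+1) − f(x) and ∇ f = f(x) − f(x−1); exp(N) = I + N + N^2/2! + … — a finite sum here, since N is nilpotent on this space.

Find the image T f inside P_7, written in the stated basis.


order-1 term: 540x^4 + 1080x^3 + 1080x^2 + 522x + 109
order-2 term: -6480x^2 - 12960x - 7560
order-3 term: 8640
the series for exp(-2(Δ ∘ D)) f terminates at order 3
exp(-2(Δ ∘ D)) f = -9x^6 + 540x^4 + (2163/2)x^3 - (10805/2)x^2 - 12439x + 1189

g(x) = -9x^6 + 540x^4 + (2163/2)x^3 - (10805/2)x^2 - 12439x + 1189


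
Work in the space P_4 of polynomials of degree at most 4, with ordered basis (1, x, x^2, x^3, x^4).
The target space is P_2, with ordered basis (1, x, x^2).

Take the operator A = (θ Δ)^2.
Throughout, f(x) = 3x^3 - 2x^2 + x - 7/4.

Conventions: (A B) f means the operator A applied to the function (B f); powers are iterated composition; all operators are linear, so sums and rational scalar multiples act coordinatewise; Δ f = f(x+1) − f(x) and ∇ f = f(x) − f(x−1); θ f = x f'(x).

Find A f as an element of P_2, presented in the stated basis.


g(x) = 36x

Δ f = 9x^2 + 5x + 2
θ Δ f = 18x^2 + 5x
Δ (θ Δ) f = 36x + 23
θ Δ (θ Δ) f = 36x


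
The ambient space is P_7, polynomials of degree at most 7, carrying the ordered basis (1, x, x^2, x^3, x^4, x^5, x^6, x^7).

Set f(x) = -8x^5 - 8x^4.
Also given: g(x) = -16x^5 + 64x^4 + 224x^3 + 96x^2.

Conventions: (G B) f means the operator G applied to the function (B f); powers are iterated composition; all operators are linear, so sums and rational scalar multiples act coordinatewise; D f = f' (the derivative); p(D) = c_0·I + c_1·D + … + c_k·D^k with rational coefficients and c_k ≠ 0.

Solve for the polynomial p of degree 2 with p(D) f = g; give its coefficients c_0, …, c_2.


c_0 = 2, c_1 = -2, c_2 = -1

D^0 f = -8x^5 - 8x^4
D^1 f = -40x^4 - 32x^3
D^2 f = -160x^3 - 96x^2
matching coefficients of g against c_0 f + c_1 Df + … from the top degree down determines the c_i
solution: c_0 = 2, c_1 = -2, c_2 = -1


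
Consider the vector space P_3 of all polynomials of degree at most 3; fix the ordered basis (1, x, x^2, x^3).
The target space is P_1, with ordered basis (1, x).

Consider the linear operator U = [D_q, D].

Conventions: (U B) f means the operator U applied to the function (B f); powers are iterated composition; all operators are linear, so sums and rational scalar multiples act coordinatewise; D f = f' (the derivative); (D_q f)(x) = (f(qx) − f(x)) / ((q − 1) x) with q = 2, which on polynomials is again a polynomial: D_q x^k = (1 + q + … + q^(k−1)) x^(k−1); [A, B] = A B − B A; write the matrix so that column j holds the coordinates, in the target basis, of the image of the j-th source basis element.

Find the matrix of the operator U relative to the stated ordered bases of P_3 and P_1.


image of 1: 0
image of x: 0
image of x^2: -1
image of x^3: -5x
each image's coordinates form column j of the matrix

the matrix is [[0, 0, -1, 0]; [0, 0, 0, -5]] (rows listed top to bottom)


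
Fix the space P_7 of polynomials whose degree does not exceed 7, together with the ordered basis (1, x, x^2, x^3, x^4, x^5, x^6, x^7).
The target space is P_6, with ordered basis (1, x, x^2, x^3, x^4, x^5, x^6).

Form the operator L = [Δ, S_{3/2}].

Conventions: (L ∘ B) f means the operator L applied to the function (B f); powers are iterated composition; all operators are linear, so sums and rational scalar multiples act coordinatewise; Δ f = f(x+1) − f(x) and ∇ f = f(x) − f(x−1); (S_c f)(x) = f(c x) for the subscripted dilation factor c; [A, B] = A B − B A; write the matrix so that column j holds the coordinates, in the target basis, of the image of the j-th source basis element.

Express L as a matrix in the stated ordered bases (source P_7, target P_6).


image of 1: 0
image of x: 1/2
image of x^2: (3/2)x + 5/4
image of x^3: (27/8)x^2 + (45/8)x + 19/8
image of x^4: (27/4)x^3 + (135/8)x^2 + (57/4)x + 65/16
image of x^5: (405/32)x^4 + (675/16)x^3 + (855/16)x^2 + (975/32)x + 211/32
image of x^6: (729/32)x^5 + (6075/64)x^4 + (2565/16)x^3 + (8775/64)x^2 + (1899/32)x + 665/64
image of x^7: (5103/128)x^6 + (25515/128)x^5 + (53865/128)x^4 + (61425/128)x^3 + (39879/128)x^2 + (13965/128)x + 2059/128
each image's coordinates form column j of the matrix

the matrix is [[0, 1/2, 5/4, 19/8, 65/16, 211/32, 665/64, 2059/128]; [0, 0, 3/2, 45/8, 57/4, 975/32, 1899/32, 13965/128]; [0, 0, 0, 27/8, 135/8, 855/16, 8775/64, 39879/128]; [0, 0, 0, 0, 27/4, 675/16, 2565/16, 61425/128]; [0, 0, 0, 0, 0, 405/32, 6075/64, 53865/128]; [0, 0, 0, 0, 0, 0, 729/32, 25515/128]; [0, 0, 0, 0, 0, 0, 0, 5103/128]] (rows listed top to bottom)


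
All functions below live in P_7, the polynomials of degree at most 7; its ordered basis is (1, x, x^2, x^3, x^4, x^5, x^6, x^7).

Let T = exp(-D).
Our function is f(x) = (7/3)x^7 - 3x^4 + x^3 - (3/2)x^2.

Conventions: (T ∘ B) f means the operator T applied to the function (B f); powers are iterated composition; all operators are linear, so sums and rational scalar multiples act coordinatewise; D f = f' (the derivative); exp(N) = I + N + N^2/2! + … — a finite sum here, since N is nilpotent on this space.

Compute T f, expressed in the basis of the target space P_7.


order-1 term: -(49/3)x^6 + 12x^3 - 3x^2 + 3x
order-2 term: 49x^5 - 18x^2 + 3x - 3/2
order-3 term: -(245/3)x^4 + 12x - 1
order-4 term: (245/3)x^3 - 3
order-5 term: -49x^2
order-6 term: (49/3)x
order-7 term: -7/3
the series for exp(-D) f terminates at order 7
exp(-D) f = (7/3)x^7 - (49/3)x^6 + 49x^5 - (254/3)x^4 + (284/3)x^3 - (143/2)x^2 + (103/3)x - 47/6

g(x) = (7/3)x^7 - (49/3)x^6 + 49x^5 - (254/3)x^4 + (284/3)x^3 - (143/2)x^2 + (103/3)x - 47/6


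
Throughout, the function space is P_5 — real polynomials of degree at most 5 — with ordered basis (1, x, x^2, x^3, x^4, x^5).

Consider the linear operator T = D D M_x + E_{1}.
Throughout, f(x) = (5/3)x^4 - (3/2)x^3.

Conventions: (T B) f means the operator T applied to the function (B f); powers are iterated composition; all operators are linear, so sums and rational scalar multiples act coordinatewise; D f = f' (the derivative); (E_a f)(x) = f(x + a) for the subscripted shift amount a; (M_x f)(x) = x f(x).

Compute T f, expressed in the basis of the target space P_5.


M_x f = (5/3)x^5 - (3/2)x^4
D M_x f = (25/3)x^4 - 6x^3
D D M_x f = (100/3)x^3 - 18x^2
E_{1} f = (5/3)x^4 + (31/6)x^3 + (11/2)x^2 + (13/6)x + 1/6
(D D M_x + E_{1}) f = (5/3)x^4 + (77/2)x^3 - (25/2)x^2 + (13/6)x + 1/6

g(x) = (5/3)x^4 + (77/2)x^3 - (25/2)x^2 + (13/6)x + 1/6


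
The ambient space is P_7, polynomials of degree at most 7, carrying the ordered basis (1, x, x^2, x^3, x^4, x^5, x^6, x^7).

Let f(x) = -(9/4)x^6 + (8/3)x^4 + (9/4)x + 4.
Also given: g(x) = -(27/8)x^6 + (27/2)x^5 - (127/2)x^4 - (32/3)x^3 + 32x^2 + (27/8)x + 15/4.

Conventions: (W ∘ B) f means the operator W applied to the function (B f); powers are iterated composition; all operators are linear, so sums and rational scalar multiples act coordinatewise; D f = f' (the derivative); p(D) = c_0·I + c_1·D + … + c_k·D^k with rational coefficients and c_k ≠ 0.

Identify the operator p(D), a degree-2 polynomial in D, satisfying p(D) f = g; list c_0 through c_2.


c_0 = 3/2, c_1 = -1, c_2 = 1

D^0 f = -(9/4)x^6 + (8/3)x^4 + (9/4)x + 4
D^1 f = -(27/2)x^5 + (32/3)x^3 + 9/4
D^2 f = -(135/2)x^4 + 32x^2
matching coefficients of g against c_0 f + c_1 Df + … from the top degree down determines the c_i
solution: c_0 = 3/2, c_1 = -1, c_2 = 1


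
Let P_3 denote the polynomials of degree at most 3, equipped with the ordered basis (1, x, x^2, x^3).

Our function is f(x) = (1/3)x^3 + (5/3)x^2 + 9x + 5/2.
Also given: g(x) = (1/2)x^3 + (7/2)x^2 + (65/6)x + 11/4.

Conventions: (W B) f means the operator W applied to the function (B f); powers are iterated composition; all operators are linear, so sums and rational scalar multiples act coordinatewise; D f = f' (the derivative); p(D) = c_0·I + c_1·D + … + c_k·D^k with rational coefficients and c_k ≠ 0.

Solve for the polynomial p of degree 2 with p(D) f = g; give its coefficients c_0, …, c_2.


p(D) = (3/2)·I + D − 3·D^2, i.e. c_0 = 3/2, c_1 = 1, c_2 = -3

D^0 f = (1/3)x^3 + (5/3)x^2 + 9x + 5/2
D^1 f = x^2 + (10/3)x + 9
D^2 f = 2x + 10/3
matching coefficients of g against c_0 f + c_1 Df + … from the top degree down determines the c_i
solution: c_0 = 3/2, c_1 = 1, c_2 = -3


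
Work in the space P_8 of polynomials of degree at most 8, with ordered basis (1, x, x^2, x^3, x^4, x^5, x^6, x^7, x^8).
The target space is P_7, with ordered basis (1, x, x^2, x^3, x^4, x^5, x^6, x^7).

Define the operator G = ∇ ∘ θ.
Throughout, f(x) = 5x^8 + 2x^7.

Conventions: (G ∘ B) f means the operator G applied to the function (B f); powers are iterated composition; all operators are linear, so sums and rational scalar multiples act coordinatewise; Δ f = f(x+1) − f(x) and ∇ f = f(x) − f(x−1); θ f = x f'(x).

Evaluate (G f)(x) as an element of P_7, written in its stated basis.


g(x) = 320x^7 - 1022x^6 + 1946x^5 - 2310x^4 + 1750x^3 - 826x^2 + 222x - 26

θ f = 40x^8 + 14x^7
∇ θ f = 320x^7 - 1022x^6 + 1946x^5 - 2310x^4 + 1750x^3 - 826x^2 + 222x - 26


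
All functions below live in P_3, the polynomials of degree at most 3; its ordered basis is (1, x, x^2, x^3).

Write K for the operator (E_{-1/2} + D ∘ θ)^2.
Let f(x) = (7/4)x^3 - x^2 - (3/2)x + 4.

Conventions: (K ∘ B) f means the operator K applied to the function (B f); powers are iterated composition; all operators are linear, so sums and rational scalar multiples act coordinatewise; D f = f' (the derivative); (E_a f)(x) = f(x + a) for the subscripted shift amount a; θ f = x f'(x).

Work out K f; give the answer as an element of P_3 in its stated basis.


E_{-1/2} f = (7/4)x^3 - (29/8)x^2 + (13/16)x + 137/32
θ f = (21/4)x^3 - 2x^2 - (3/2)x
D θ f = (63/4)x^2 - 4x - 3/2
(E_{-1/2} + D ∘ θ) f = (7/4)x^3 + (97/8)x^2 - (51/16)x + 89/32
E_{-1/2} (E_{-1/2} + D ∘ θ) f = (7/4)x^3 + (19/2)x^2 - 14x + 115/16
θ (E_{-1/2} + D ∘ θ) f = (21/4)x^3 + (97/4)x^2 - (51/16)x
D θ (E_{-1/2} + D ∘ θ) f = (63/4)x^2 + (97/2)x - 51/16
(E_{-1/2} + D ∘ θ) (E_{-1/2} + D ∘ θ) f = (7/4)x^3 + (101/4)x^2 + (69/2)x + 4

the result is g(x) = (7/4)x^3 + (101/4)x^2 + (69/2)x + 4


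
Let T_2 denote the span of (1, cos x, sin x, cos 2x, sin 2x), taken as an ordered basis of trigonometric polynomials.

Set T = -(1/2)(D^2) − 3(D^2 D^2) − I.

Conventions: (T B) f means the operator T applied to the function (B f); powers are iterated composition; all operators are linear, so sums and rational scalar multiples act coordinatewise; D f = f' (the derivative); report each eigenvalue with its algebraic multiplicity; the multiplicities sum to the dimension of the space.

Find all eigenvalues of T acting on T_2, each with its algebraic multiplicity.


λ = -47 (multiplicity 2), λ = -7/2 (multiplicity 2), λ = -1 (multiplicity 1)

image of 1: -1
image of cos x: -(7/2)cos x
image of sin x: -(7/2)sin x
image of cos 2x: -47cos 2x
image of sin 2x: -47sin 2x
the matrix is diagonal; its diagonal is (-1, -7/2, -7/2, -47, -47)
for a triangular matrix the eigenvalues are the diagonal entries, with algebraic multiplicity their repetition count


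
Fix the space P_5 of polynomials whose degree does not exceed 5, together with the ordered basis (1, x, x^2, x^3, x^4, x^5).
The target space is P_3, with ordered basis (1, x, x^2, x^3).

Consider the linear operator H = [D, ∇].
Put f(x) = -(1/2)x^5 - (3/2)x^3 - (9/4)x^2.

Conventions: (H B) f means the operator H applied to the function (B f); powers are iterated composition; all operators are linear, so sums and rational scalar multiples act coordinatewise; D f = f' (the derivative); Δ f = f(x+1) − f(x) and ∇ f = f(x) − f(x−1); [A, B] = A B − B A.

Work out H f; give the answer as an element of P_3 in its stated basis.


∇ f = -(5/2)x^4 + 5x^3 - (19/2)x^2 + (5/2)x + 1/4
D ∇ f = -10x^3 + 15x^2 - 19x + 5/2
D f = -(5/2)x^4 - (9/2)x^2 - (9/2)x
∇ D f = -10x^3 + 15x^2 - 19x + 5/2
[D, ∇] f = 0

the result is g(x) = 0


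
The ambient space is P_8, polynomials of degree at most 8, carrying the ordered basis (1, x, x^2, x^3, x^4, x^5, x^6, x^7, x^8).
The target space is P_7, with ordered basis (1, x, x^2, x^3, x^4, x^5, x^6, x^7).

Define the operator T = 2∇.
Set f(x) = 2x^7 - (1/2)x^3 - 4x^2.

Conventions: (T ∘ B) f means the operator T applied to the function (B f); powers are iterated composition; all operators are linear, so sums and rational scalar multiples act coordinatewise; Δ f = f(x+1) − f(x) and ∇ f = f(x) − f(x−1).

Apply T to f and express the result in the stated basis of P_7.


the result is g(x) = 28x^6 - 84x^5 + 140x^4 - 140x^3 + 81x^2 - 41x + 11

∇ f = 14x^6 - 42x^5 + 70x^4 - 70x^3 + (81/2)x^2 - (41/2)x + 11/2
(2∇) f = 28x^6 - 84x^5 + 140x^4 - 140x^3 + 81x^2 - 41x + 11


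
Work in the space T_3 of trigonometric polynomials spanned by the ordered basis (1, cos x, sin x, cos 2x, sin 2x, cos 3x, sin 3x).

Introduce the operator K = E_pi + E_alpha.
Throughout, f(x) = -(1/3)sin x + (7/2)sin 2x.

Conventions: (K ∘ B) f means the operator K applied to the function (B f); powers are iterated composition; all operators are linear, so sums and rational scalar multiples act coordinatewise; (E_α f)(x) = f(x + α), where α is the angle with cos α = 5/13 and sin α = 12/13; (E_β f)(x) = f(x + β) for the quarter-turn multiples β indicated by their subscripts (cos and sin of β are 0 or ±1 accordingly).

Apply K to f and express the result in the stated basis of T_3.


the result is g(x) = -(4/13)cos x + (8/39)sin x + (420/169)cos 2x + (175/169)sin 2x

E_pi f = (1/3)sin x + (7/2)sin 2x
E_alpha f = -(4/13)cos x - (5/39)sin x + (420/169)cos 2x - (833/338)sin 2x
(E_pi + E_alpha) f = -(4/13)cos x + (8/39)sin x + (420/169)cos 2x + (175/169)sin 2x


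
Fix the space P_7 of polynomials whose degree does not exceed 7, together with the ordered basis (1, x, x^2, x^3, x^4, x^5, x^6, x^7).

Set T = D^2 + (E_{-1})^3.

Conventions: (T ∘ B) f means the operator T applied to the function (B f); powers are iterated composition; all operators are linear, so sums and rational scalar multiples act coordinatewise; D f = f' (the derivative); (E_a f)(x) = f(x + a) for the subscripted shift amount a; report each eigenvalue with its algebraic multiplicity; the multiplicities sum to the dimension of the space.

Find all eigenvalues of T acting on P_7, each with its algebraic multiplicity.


image of 1: 1
image of x: x - 3
image of x^2: x^2 - 6x + 11
image of x^3: x^3 - 9x^2 + 33x - 27
image of x^4: x^4 - 12x^3 + 66x^2 - 108x + 81
image of x^5: x^5 - 15x^4 + 110x^3 - 270x^2 + 405x - 243
image of x^6: x^6 - 18x^5 + 165x^4 - 540x^3 + 1215x^2 - 1458x + 729
image of x^7: x^7 - 21x^6 + 231x^5 - 945x^4 + 2835x^3 - 5103x^2 + 5103x - 2187
the matrix is upper triangular; its diagonal is (1, 1, 1, 1, 1, 1, 1, 1)
for a triangular matrix the eigenvalues are the diagonal entries, with algebraic multiplicity their repetition count

λ = 1 (multiplicity 8)


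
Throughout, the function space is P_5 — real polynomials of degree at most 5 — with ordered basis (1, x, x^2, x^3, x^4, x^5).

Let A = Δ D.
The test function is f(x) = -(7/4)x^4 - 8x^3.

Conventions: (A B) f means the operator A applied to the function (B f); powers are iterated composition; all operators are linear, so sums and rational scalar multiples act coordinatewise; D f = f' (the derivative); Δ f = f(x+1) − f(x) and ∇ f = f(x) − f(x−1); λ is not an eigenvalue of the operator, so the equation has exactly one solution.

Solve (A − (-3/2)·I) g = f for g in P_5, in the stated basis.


g(x) = -(7/6)x^4 - (16/3)x^3 + (28/3)x^2 + (92/3)x + 4/3

write g with unknown coordinates in the stated basis and equate coefficients in (A − (-3/2)·I) g = f
solving from the highest basis element down gives g = -(7/6)x^4 - (16/3)x^3 + (28/3)x^2 + (92/3)x + 4/3
check: A g = -14x^2 - 46x - 2
so A g − (-3/2)·g = -(7/4)x^4 - 8x^3 = f ✓
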